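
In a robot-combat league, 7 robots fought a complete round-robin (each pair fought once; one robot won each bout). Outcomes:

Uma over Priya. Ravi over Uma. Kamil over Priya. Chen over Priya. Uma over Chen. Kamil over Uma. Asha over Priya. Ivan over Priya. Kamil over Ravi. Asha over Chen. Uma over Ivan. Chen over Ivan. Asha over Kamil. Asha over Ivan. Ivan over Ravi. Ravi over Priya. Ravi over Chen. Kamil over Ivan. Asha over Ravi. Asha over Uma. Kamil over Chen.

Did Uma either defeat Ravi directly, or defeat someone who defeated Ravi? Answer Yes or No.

Uma did not beat Ravi directly.
Uma beat Priya, Ivan, Chen. Of those, Ivan beat Ravi.

Yes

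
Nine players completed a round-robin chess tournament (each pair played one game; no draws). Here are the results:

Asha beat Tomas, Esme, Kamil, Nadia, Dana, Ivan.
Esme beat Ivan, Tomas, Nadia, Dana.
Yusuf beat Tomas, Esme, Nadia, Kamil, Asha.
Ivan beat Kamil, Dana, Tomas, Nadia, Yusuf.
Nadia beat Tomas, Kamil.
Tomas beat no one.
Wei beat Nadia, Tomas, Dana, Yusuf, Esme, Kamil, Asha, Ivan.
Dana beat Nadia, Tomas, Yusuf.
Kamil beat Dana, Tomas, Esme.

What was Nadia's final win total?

2

Nadia's results: beat Tomas, Kamil; lost to Wei, Dana, Asha, Yusuf, Ivan, Esme.
That is 2 wins.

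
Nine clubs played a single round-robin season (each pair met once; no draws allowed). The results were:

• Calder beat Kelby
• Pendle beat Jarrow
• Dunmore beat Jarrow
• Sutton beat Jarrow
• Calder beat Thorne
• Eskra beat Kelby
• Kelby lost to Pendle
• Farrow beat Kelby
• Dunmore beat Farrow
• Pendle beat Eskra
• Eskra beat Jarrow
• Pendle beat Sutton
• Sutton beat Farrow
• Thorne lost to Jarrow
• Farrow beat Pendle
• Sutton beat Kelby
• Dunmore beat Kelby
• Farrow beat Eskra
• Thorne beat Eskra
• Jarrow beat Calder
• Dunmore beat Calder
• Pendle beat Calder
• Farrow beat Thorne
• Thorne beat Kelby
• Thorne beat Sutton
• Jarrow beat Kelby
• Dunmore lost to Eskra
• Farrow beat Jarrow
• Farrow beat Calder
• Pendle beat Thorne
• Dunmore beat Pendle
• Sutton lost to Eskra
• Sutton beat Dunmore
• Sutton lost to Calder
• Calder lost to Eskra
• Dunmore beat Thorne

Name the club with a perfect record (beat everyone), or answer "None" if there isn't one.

Highest win total is Pendle with 6 (out of 8 possible).
Pendle lost to Dunmore, Farrow, so no club went undefeated.

None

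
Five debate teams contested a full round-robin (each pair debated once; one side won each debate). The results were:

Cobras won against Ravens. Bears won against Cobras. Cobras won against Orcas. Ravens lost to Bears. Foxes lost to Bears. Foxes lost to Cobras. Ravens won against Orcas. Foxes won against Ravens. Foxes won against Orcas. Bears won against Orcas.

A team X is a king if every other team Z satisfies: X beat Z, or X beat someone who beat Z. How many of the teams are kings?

Foxes cannot reach Cobras, Bears in two steps.
Cobras cannot reach Bears in two steps.
Orcas cannot reach Foxes, Cobras, Bears, Ravens in two steps.
Bears reaches everyone (king).
Ravens cannot reach Foxes, Cobras, Bears in two steps.
Kings: Bears — 1.

1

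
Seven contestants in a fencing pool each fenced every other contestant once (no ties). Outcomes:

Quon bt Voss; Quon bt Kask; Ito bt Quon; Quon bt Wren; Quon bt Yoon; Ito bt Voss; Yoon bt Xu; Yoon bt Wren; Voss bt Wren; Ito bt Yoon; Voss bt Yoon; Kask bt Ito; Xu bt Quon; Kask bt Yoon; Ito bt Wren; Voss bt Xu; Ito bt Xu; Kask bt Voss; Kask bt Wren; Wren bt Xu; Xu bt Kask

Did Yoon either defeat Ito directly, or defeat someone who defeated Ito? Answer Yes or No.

Yoon did not beat Ito directly.
Yoon beat Xu, Wren, but each of them lost to Ito. No two-step path.

No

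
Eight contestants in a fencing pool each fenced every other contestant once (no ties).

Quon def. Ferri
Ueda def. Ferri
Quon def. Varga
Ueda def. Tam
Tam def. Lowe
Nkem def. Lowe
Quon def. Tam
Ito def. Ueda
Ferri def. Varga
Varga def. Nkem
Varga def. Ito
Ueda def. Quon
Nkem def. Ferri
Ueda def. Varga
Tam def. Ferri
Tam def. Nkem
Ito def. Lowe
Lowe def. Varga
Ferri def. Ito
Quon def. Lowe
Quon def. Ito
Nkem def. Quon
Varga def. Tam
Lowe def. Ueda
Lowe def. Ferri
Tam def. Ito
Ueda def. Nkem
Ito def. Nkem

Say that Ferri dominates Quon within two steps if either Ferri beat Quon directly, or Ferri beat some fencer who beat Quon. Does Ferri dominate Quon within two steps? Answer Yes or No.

No

Ferri did not beat Quon directly.
Ferri beat Varga, Ito, but each of them lost to Quon. No two-step path.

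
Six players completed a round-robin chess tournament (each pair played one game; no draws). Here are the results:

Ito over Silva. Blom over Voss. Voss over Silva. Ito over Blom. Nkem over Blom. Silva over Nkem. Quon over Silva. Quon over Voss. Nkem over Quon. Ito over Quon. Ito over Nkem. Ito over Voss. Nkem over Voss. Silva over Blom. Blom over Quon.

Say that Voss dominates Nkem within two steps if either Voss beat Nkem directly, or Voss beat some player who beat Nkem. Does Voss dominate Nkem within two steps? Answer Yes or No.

Voss did not beat Nkem directly.
Voss beat Silva. Of those, Silva beat Nkem.

Yes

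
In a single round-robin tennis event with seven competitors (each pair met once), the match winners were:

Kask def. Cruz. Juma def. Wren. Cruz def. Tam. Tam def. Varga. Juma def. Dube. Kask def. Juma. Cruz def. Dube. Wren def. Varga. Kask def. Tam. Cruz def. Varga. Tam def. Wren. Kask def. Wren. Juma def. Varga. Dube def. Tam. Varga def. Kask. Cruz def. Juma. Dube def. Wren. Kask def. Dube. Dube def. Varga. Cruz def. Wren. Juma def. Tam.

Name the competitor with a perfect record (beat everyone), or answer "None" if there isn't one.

None

Highest win total is Kask with 5 (out of 6 possible).
Kask lost to Varga, so no competitor went undefeated.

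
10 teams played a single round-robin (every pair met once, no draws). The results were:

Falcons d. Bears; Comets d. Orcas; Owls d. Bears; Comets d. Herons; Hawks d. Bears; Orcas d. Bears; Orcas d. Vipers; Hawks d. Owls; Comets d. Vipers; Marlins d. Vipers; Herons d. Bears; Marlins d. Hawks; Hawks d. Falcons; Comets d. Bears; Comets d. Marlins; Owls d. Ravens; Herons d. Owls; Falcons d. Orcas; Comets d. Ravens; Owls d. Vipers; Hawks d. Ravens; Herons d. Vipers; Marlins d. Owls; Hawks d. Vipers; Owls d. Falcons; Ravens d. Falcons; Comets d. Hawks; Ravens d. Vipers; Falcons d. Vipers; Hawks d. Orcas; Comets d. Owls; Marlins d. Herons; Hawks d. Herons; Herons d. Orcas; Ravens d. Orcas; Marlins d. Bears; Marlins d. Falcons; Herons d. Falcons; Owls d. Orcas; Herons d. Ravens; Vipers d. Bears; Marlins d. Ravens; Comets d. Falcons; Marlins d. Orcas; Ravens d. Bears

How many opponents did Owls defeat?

Owls' results: beat Orcas, Vipers, Falcons, Bears, Ravens; lost to Hawks, Comets, Marlins, Herons.
That is 5 wins.

5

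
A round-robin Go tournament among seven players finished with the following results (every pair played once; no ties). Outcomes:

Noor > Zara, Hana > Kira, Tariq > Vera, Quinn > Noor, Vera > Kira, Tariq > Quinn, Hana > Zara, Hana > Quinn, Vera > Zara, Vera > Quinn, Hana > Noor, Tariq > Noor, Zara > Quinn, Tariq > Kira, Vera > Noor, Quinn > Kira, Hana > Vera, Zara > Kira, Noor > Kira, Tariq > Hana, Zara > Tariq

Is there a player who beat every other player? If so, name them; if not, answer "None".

Highest win total is Tariq with 5 (out of 6 possible).
Tariq lost to Zara, so no player went undefeated.

None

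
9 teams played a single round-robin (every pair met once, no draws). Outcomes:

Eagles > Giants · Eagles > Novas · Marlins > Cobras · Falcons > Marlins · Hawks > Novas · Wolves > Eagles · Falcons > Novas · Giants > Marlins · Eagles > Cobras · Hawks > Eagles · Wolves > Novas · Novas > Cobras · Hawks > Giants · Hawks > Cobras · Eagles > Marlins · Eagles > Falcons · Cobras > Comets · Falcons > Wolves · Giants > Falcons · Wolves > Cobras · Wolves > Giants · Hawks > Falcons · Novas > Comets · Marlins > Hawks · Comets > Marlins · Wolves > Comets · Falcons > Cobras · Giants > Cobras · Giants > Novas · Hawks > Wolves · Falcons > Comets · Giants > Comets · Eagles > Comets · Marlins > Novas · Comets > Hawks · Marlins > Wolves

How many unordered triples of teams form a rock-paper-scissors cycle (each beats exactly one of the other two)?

Win totals: Cobras 1, Novas 2, Wolves 5, Comets 2, Falcons 5, Eagles 6, Marlins 4, Giants 5, Hawks 6.
A team with w wins dominates both others in C(w,2) triples; summing gives 0 + 1 + 10 + 1 + 10 + 15 + 6 + 10 + 15 = 68 transitive triples.
Total triples C(9,3) = 84, so cyclic triples = 84 − 68 = 16.

16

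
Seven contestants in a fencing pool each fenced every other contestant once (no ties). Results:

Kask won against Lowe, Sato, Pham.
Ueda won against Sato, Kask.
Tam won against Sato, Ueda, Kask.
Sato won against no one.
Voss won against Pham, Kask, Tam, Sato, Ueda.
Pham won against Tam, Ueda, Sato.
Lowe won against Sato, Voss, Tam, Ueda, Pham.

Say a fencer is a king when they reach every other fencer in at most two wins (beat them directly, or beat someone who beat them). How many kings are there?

3

Tam cannot reach Voss in two steps.
Ueda cannot reach Tam, Voss in two steps.
Sato cannot reach Tam, Ueda, Lowe, Kask, Voss, Pham in two steps.
Lowe reaches everyone (king).
Kask reaches everyone (king).
Voss reaches everyone (king).
Pham cannot reach Lowe, Voss in two steps.
Kings: Lowe, Kask, Voss — 3.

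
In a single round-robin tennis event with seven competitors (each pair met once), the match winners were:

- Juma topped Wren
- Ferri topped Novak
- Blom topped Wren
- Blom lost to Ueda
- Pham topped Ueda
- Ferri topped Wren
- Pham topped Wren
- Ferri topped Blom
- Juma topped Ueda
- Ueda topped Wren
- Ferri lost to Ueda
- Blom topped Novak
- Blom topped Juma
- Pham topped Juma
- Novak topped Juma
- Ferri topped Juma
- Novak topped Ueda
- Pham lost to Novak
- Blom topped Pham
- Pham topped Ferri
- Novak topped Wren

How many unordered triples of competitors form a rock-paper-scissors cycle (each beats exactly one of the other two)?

Win totals: Ferri 4, Ueda 3, Pham 4, Wren 0, Juma 2, Blom 4, Novak 4.
A competitor with w wins dominates both others in C(w,2) triples; summing gives 6 + 3 + 6 + 0 + 1 + 6 + 6 = 28 transitive triples.
Total triples C(7,3) = 35, so cyclic triples = 35 − 28 = 7.

7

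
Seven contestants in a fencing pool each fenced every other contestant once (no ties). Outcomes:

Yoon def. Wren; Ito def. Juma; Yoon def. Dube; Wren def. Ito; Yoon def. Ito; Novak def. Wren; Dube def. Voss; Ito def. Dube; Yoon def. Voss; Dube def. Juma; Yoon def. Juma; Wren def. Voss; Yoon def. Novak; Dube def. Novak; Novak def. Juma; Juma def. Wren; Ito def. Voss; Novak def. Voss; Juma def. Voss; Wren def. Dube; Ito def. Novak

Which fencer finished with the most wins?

Win totals: Novak 3, Wren 3, Yoon 6, Juma 2, Dube 3, Voss 0, Ito 4.
Yoon leads with 6 wins (next highest: 4).

Yoon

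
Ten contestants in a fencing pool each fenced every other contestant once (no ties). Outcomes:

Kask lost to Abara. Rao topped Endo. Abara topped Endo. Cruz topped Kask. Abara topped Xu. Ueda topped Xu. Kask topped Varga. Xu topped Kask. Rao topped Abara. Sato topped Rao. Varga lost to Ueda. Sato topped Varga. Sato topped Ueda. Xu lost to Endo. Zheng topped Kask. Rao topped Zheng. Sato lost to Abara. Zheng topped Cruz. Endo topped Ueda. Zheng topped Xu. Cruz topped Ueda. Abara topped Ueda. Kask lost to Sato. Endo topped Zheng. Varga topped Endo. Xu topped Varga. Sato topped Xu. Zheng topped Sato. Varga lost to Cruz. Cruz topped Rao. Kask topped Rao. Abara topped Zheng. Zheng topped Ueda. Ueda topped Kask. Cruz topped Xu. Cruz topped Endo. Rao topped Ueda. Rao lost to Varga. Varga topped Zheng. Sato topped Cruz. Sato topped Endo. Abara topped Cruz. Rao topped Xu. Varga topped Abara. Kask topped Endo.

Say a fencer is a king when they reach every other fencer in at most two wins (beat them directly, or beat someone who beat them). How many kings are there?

Kask cannot reach Cruz, Sato in two steps.
Abara reaches everyone (king).
Zheng cannot reach Abara in two steps.
Xu cannot reach Cruz, Ueda, Sato in two steps.
Cruz cannot reach Sato in two steps.
Varga reaches everyone (king).
Rao reaches everyone (king).
Ueda cannot reach Cruz, Sato in two steps.
Sato reaches everyone (king).
Endo cannot reach Abara, Rao in two steps.
Kings: Abara, Varga, Rao, Sato — 4.

4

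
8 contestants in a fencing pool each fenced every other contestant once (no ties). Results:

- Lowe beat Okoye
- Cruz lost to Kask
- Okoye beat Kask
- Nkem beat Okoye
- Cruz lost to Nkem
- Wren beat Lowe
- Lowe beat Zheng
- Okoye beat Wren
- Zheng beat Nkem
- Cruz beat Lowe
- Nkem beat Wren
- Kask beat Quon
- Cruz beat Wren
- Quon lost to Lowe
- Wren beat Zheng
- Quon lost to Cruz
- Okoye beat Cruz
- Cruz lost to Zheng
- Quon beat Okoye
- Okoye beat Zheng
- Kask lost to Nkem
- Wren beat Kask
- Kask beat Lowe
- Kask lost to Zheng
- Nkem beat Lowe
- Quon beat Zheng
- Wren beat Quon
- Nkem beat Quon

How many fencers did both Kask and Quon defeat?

0

Kask beat: Cruz, Quon, Lowe.
Quon beat: Okoye, Zheng.
No one was beaten by both.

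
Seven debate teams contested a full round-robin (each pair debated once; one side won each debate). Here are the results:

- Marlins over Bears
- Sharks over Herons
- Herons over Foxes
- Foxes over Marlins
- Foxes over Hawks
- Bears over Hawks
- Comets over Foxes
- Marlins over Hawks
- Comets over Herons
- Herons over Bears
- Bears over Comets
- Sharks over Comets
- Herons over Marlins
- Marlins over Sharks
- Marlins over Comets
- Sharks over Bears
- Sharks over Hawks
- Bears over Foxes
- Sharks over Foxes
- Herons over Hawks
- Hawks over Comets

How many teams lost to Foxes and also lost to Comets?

Foxes beat: Marlins, Hawks.
Comets beat: Herons, Foxes.
No one was beaten by both.

0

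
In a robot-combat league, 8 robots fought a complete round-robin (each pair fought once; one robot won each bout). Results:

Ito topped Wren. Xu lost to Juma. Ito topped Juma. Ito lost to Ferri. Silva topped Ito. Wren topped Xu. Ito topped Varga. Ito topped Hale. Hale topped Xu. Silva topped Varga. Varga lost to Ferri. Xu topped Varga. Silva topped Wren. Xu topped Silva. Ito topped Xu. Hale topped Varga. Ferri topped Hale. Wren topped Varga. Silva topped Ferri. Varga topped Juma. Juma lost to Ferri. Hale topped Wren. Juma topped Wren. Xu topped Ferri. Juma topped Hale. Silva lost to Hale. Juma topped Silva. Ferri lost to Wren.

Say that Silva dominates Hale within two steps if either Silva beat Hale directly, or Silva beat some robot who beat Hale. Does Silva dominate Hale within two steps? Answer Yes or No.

Yes

Silva did not beat Hale directly.
Silva beat Wren, Varga, Ferri, Ito. Of those, Ferri beat Hale.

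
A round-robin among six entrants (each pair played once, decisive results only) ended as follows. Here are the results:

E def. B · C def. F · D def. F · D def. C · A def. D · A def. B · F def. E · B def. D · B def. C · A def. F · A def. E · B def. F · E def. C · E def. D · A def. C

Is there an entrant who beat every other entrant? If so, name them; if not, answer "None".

A

A has 5 wins out of 5 opponents — a perfect record.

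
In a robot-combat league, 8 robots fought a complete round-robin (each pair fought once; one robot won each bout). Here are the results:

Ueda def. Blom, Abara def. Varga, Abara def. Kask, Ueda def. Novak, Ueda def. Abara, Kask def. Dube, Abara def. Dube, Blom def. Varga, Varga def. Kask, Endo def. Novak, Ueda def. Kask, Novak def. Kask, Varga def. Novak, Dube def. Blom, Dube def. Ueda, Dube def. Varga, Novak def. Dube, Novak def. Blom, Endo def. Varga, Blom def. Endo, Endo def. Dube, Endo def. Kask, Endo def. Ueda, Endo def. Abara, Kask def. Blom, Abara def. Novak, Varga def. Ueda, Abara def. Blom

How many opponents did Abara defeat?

5

Abara's results: beat Novak, Varga, Dube, Blom, Kask; lost to Ueda, Endo.
That is 5 wins.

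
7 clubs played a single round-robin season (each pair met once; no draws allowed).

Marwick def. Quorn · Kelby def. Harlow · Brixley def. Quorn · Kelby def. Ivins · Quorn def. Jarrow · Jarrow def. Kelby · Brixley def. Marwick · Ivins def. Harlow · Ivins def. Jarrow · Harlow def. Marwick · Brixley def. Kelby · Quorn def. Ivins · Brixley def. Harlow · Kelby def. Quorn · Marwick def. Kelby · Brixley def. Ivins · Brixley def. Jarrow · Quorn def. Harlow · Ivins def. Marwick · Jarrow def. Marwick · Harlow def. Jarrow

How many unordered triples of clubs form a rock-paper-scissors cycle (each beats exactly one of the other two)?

Win totals: Brixley 6, Kelby 3, Harlow 2, Marwick 2, Jarrow 2, Ivins 3, Quorn 3.
A club with w wins dominates both others in C(w,2) triples; summing gives 15 + 3 + 1 + 1 + 1 + 3 + 3 = 27 transitive triples.
Total triples C(7,3) = 35, so cyclic triples = 35 − 27 = 8.

8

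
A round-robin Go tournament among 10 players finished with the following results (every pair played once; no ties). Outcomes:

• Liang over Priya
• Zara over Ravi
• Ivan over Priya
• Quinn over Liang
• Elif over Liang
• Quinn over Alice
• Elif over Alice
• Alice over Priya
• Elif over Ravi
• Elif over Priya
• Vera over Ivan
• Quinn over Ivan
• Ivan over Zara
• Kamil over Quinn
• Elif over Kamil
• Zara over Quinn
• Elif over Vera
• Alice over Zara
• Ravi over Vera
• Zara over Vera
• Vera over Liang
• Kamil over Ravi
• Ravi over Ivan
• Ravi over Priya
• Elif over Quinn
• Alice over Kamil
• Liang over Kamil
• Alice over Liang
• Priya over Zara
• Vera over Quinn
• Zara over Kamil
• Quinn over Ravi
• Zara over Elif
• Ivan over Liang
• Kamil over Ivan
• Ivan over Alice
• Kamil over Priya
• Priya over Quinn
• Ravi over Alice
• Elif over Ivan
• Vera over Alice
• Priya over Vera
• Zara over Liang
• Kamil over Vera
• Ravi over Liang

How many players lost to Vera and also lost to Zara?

Vera beat: Liang, Quinn, Alice, Ivan.
Zara beat: Liang, Vera, Quinn, Ravi, Kamil, Elif.
Both beat: Liang, Quinn — 2.

2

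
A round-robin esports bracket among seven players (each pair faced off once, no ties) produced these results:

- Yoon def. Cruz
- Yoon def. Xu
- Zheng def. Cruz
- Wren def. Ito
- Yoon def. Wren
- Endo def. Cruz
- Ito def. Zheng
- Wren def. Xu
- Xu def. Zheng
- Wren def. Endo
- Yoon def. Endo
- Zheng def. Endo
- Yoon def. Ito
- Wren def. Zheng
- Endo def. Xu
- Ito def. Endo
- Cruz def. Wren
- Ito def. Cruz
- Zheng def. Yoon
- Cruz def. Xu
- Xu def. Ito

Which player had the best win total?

Win totals: Xu 2, Cruz 2, Ito 3, Endo 2, Wren 4, Yoon 5, Zheng 3.
Yoon leads with 5 wins (next highest: 4).

Yoon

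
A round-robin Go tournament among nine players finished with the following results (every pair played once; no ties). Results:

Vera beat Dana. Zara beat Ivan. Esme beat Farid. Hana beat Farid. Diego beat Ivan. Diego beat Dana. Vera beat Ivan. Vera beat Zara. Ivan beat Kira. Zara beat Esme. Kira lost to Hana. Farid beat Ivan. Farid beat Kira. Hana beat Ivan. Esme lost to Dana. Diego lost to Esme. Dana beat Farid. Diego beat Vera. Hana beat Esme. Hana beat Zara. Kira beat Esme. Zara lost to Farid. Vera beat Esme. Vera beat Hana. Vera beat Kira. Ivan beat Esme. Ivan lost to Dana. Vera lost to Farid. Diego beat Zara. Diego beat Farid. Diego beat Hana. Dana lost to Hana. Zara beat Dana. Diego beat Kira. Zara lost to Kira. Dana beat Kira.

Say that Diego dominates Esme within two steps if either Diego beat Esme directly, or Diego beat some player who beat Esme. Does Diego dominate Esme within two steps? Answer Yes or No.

Yes

Diego did not beat Esme directly.
Diego beat Dana, Zara, Ivan, Hana, Vera, Farid, Kira. Of those, Dana beat Esme.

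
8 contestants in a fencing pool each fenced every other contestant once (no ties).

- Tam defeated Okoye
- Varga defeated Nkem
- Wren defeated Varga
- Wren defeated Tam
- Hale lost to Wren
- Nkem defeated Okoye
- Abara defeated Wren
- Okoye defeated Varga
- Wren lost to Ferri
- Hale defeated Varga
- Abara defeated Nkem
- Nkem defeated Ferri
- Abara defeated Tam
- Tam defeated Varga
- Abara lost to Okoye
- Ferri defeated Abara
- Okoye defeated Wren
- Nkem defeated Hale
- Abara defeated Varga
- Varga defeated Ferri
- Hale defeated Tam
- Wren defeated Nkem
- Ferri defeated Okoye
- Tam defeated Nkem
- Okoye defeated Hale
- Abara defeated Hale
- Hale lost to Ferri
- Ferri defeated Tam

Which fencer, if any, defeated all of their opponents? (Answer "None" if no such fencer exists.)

Highest win total is Ferri with 5 (out of 7 possible).
Ferri lost to Varga, Nkem, so no fencer went undefeated.

None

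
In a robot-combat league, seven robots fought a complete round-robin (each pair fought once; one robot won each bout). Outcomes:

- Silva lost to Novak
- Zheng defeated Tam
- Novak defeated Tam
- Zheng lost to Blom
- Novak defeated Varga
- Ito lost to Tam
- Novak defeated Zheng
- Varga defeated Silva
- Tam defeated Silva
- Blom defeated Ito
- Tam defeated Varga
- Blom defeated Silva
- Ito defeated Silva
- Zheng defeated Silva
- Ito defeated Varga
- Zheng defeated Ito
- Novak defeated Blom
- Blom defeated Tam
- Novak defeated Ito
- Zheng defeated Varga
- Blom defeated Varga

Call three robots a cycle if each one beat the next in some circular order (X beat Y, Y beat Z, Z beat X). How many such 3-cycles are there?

0

Win totals: Blom 5, Ito 2, Zheng 4, Novak 6, Tam 3, Silva 0, Varga 1.
A robot with w wins dominates both others in C(w,2) triples; summing gives 10 + 1 + 6 + 15 + 3 + 0 + 0 = 35 transitive triples.
Total triples C(7,3) = 35, so cyclic triples = 35 − 35 = 0.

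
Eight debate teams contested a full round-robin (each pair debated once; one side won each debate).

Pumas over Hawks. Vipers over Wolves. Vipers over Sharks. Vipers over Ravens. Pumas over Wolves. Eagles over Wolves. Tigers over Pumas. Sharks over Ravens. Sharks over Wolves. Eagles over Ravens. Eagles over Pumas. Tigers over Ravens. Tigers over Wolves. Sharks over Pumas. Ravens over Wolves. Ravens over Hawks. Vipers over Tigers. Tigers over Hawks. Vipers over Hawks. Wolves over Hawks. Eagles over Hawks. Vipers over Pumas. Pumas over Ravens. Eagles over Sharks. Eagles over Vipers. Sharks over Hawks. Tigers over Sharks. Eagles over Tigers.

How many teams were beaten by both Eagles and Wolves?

Eagles beat: Hawks, Pumas, Ravens, Vipers, Wolves, Tigers, Sharks.
Wolves beat: Hawks.
Both beat: Hawks — 1.

1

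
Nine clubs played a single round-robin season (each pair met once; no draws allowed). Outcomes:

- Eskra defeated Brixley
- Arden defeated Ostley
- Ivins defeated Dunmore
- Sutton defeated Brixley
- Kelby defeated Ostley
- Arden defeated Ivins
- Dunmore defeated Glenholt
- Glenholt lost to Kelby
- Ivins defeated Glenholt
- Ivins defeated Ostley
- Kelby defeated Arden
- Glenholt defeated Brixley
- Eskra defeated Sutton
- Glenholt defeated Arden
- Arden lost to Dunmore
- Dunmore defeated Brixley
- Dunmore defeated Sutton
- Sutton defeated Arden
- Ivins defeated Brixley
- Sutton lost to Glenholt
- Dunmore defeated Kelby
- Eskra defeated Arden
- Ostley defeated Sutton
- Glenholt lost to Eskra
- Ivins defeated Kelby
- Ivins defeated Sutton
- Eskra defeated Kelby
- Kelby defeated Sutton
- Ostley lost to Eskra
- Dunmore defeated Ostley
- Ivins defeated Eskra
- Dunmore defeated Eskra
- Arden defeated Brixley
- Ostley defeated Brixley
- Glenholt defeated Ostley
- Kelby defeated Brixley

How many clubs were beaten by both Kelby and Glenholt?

Kelby beat: Ostley, Arden, Brixley, Glenholt, Sutton.
Glenholt beat: Ostley, Arden, Brixley, Sutton.
Both beat: Ostley, Arden, Brixley, Sutton — 4.

4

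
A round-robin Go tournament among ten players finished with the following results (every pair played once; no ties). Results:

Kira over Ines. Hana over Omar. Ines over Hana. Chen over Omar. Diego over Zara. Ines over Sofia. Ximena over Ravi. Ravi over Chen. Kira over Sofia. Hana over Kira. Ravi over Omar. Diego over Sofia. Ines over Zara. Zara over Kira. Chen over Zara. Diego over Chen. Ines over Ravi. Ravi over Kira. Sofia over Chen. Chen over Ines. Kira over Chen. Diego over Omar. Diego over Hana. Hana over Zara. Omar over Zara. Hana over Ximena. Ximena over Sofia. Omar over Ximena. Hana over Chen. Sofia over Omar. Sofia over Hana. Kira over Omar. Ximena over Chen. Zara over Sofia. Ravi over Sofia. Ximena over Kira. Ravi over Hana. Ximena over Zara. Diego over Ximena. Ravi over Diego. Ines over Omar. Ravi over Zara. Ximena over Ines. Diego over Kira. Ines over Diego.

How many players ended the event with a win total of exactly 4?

Win totals: Diego 7, Chen 3, Kira 4, Sofia 3, Zara 2, Omar 2, Ximena 6, Ines 6, Hana 5, Ravi 7.
Exactly 4: Kira — 1 player.

1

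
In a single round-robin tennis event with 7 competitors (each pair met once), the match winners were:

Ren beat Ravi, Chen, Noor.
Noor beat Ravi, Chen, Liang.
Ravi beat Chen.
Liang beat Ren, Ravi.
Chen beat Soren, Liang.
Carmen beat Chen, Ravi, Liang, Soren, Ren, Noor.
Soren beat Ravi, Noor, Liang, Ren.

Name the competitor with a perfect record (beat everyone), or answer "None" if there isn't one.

Carmen has 6 wins out of 6 opponents — a perfect record.

Carmen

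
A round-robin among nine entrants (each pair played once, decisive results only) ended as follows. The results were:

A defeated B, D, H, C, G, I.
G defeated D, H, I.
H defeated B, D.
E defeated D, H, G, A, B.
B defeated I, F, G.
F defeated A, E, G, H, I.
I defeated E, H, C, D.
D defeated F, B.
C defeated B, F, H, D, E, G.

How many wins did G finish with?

G's results: beat D, H, I; lost to A, B, C, E, F.
That is 3 wins.

3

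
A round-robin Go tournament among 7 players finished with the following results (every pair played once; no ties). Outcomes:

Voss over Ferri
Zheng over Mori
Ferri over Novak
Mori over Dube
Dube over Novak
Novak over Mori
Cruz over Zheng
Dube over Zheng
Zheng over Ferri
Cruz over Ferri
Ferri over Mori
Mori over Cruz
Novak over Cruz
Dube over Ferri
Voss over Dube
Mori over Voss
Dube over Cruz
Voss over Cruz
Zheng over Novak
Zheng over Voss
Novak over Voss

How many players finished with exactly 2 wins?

Win totals: Dube 4, Voss 3, Novak 3, Mori 3, Zheng 4, Ferri 2, Cruz 2.
Exactly 2: Ferri, Cruz — 2 players.

2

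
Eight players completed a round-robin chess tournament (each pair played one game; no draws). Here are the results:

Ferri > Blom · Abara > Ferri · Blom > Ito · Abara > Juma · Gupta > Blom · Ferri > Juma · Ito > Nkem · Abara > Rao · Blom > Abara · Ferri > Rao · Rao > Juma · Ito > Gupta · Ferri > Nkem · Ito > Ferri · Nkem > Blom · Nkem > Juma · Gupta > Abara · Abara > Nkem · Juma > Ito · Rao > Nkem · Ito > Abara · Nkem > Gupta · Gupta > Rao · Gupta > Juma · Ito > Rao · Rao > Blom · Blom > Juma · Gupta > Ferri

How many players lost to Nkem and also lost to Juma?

0

Nkem beat: Blom, Juma, Gupta.
Juma beat: Ito.
No one was beaten by both.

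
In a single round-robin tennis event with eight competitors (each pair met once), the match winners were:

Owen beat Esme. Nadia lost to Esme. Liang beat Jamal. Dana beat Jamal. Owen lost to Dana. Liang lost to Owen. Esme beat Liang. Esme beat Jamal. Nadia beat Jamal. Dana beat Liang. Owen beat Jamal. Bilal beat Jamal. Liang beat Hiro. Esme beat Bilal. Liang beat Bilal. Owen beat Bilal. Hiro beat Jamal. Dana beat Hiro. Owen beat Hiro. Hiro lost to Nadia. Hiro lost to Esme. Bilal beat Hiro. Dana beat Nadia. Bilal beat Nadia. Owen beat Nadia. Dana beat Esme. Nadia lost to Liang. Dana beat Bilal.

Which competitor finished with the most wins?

Win totals: Hiro 1, Owen 6, Dana 7, Esme 5, Nadia 2, Jamal 0, Liang 4, Bilal 3.
Dana leads with 7 wins (next highest: 6).

Dana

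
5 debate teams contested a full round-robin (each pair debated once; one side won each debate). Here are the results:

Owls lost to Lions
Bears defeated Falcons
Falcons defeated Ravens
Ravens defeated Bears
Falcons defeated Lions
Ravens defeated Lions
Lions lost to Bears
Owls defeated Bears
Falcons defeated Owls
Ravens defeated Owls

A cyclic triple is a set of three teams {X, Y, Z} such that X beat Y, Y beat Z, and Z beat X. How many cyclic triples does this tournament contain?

3

Of the C(5,3) = 10 triples, the cyclic ones are: {Bears, Owls, Falcons}; {Bears, Owls, Lions}; {Bears, Ravens, Falcons}.
That is 3.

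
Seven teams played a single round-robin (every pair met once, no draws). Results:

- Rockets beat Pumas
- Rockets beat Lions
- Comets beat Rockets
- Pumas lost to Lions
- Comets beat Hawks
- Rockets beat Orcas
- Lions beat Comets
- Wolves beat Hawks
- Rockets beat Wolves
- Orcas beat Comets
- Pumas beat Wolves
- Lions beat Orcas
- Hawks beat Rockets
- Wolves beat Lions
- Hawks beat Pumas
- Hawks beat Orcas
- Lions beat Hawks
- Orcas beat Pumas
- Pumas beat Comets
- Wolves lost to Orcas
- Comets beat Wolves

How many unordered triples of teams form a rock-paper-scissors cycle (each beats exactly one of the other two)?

12

Win totals: Hawks 3, Rockets 4, Comets 3, Wolves 2, Pumas 2, Lions 4, Orcas 3.
A team with w wins dominates both others in C(w,2) triples; summing gives 3 + 6 + 3 + 1 + 1 + 6 + 3 = 23 transitive triples.
Total triples C(7,3) = 35, so cyclic triples = 35 − 23 = 12.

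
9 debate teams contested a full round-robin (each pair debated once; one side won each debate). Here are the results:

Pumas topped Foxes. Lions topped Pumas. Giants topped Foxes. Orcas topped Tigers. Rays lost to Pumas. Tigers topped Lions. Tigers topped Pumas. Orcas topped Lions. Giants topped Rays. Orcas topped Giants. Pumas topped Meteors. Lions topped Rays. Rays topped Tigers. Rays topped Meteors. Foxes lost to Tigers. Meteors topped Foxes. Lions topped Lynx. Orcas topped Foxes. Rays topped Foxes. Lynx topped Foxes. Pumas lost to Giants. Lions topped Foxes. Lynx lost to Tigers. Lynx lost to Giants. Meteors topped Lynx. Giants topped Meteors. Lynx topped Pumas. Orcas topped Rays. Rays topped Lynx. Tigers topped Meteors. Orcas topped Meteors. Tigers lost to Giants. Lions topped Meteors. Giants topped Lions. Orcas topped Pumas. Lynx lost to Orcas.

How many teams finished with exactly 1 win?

0

Win totals: Rays 4, Meteors 2, Lions 5, Orcas 8, Pumas 3, Lynx 2, Tigers 5, Foxes 0, Giants 7.
No team has exactly 1 wins.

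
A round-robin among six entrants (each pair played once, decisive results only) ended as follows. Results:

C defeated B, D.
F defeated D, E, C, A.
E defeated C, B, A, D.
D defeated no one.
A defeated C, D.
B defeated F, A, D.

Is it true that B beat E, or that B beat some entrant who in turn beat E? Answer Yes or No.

Yes

B did not beat E directly.
B beat A, D, F. Of those, F beat E.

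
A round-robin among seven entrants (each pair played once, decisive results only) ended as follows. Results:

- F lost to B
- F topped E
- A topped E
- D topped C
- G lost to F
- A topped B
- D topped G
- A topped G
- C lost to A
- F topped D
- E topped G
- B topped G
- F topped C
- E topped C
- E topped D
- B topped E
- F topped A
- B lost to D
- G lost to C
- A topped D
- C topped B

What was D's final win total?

3

D's results: beat B, C, G; lost to A, E, F.
That is 3 wins.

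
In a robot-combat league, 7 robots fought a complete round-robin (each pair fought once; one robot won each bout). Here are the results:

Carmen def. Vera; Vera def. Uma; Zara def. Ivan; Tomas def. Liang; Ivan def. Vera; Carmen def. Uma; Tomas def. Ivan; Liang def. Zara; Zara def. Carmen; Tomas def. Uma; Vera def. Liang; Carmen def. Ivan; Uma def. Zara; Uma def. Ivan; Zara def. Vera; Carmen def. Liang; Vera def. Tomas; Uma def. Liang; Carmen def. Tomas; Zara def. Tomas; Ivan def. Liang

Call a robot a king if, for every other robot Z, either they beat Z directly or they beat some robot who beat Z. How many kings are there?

Zara reaches everyone (king).
Liang cannot reach Uma in two steps.
Vera cannot reach Carmen in two steps.
Ivan cannot reach Carmen in two steps.
Tomas cannot reach Carmen in two steps.
Carmen reaches everyone (king).
Uma reaches everyone (king).
Kings: Zara, Carmen, Uma — 3.

3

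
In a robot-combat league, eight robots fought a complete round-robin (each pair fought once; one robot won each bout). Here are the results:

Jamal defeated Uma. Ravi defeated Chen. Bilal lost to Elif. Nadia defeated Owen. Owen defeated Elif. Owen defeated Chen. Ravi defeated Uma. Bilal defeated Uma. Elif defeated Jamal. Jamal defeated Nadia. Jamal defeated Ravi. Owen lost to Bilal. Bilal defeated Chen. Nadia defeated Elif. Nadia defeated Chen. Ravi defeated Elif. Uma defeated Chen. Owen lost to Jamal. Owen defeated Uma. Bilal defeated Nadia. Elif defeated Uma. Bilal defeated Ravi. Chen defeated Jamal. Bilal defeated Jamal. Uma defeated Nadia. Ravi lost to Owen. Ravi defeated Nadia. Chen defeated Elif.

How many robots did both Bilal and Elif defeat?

Bilal beat: Uma, Ravi, Nadia, Chen, Jamal, Owen.
Elif beat: Uma, Bilal, Jamal.
Both beat: Uma, Jamal — 2.

2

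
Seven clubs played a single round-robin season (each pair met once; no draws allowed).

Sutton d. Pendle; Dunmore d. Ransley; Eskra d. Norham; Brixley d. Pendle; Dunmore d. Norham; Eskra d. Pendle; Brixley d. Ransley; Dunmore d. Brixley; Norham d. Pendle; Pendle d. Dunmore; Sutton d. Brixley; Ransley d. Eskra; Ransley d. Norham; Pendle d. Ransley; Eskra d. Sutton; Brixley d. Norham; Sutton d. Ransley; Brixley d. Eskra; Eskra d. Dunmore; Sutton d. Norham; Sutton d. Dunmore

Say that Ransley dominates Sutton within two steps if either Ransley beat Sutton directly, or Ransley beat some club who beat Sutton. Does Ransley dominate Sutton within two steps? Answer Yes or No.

Yes

Ransley did not beat Sutton directly.
Ransley beat Eskra, Norham. Of those, Eskra beat Sutton.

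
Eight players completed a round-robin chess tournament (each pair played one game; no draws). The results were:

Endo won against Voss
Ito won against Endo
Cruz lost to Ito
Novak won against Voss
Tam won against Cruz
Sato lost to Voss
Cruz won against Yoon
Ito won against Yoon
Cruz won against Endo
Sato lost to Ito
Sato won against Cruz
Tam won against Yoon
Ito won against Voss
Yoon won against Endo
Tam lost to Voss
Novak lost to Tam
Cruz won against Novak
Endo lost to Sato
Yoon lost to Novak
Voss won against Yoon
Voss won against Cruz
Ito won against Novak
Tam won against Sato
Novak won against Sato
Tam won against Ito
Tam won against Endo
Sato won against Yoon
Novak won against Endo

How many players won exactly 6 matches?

Win totals: Sato 3, Ito 6, Tam 6, Voss 4, Novak 4, Endo 1, Cruz 3, Yoon 1.
Exactly 6: Ito, Tam — 2 players.

2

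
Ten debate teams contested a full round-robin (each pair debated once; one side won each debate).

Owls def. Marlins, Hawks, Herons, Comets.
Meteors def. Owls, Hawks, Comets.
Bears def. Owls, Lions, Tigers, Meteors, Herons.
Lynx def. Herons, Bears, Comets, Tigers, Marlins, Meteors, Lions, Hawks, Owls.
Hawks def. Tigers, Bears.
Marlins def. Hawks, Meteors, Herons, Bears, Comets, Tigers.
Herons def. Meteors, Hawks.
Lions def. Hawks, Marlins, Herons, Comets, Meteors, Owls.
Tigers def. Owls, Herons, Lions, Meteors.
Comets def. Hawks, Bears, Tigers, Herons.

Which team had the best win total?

Lynx

Win totals: Herons 2, Lions 6, Bears 5, Owls 4, Comets 4, Lynx 9, Marlins 6, Tigers 4, Meteors 3, Hawks 2.
Lynx leads with 9 wins (next highest: 6).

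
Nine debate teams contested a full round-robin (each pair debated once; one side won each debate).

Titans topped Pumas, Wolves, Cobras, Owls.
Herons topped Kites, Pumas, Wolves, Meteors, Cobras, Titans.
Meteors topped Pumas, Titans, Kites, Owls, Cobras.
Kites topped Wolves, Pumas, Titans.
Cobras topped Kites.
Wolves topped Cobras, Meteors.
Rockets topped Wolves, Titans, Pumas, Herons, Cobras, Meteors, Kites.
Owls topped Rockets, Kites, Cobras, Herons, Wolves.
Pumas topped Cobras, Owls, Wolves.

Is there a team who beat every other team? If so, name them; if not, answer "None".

None

Highest win total is Rockets with 7 (out of 8 possible).
Rockets lost to Owls, so no team went undefeated.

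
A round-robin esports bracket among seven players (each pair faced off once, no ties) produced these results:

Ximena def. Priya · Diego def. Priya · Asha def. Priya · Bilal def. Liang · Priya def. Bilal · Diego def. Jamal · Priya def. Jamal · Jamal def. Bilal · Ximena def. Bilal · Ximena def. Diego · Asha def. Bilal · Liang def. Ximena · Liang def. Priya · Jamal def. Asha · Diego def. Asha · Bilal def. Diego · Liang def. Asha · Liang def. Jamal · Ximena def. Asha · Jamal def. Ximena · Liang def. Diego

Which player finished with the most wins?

Win totals: Priya 2, Ximena 4, Jamal 3, Liang 5, Diego 3, Bilal 2, Asha 2.
Liang leads with 5 wins (next highest: 4).

Liang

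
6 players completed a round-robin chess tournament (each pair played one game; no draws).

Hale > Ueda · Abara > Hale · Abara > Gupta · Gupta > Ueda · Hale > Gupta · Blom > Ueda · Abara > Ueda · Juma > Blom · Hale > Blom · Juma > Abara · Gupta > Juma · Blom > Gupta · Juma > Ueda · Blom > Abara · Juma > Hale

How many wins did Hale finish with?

Hale's results: beat Blom, Ueda, Gupta; lost to Juma, Abara.
That is 3 wins.

3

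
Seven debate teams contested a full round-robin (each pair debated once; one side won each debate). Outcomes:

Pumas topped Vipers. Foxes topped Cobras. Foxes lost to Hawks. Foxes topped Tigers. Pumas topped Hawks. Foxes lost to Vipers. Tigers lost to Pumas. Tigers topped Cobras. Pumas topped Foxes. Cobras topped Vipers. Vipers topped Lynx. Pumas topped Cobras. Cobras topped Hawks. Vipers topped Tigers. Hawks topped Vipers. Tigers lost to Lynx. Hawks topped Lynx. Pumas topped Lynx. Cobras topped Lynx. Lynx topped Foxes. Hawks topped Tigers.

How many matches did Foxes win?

Foxes' results: beat Cobras, Tigers; lost to Pumas, Hawks, Lynx, Vipers.
That is 2 wins.

2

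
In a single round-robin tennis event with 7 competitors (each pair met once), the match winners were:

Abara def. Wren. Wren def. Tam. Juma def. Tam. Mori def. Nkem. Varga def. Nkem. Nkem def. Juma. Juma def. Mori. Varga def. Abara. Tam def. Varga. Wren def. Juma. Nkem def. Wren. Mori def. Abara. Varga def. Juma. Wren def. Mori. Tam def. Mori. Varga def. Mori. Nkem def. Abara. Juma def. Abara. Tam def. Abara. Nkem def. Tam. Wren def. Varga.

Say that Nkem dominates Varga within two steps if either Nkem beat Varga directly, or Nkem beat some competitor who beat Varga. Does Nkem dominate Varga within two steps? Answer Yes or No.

Nkem did not beat Varga directly.
Nkem beat Juma, Abara, Wren, Tam. Of those, Wren beat Varga.

Yes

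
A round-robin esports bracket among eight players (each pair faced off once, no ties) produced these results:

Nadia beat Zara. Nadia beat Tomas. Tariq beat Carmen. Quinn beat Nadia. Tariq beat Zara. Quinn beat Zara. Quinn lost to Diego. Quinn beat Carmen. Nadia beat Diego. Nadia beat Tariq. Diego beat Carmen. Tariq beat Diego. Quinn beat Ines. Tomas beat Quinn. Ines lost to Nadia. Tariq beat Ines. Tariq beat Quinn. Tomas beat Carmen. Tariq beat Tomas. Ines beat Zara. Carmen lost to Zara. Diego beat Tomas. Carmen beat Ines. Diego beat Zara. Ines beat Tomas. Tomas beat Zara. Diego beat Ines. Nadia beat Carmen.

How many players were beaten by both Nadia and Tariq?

Nadia beat: Tariq, Zara, Ines, Tomas, Diego, Carmen.
Tariq beat: Zara, Ines, Tomas, Diego, Quinn, Carmen.
Both beat: Zara, Ines, Tomas, Diego, Carmen — 5.

5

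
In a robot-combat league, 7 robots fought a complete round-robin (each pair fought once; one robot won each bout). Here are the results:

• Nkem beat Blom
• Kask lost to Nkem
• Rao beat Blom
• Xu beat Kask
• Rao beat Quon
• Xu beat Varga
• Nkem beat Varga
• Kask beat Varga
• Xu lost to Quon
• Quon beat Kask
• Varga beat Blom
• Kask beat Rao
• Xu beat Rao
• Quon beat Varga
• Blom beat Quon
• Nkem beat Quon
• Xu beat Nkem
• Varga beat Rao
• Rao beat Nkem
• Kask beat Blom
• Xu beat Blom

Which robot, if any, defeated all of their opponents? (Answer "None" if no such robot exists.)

None

Highest win total is Xu with 5 (out of 6 possible).
Xu lost to Quon, so no robot went undefeated.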